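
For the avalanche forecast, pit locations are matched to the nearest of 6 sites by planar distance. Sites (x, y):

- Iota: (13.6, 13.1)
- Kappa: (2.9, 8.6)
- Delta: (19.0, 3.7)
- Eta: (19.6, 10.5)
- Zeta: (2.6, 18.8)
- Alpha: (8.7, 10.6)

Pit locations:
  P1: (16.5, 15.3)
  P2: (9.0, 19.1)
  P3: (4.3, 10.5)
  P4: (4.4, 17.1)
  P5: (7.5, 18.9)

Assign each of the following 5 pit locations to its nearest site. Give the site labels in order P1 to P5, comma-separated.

Iota, Zeta, Kappa, Zeta, Zeta

P1 → Iota (d²=13.25)
P2 → Zeta (d²=41.05)
P3 → Kappa (d²=5.57)
P4 → Zeta (d²=6.13)
P5 → Zeta (d²=24.02)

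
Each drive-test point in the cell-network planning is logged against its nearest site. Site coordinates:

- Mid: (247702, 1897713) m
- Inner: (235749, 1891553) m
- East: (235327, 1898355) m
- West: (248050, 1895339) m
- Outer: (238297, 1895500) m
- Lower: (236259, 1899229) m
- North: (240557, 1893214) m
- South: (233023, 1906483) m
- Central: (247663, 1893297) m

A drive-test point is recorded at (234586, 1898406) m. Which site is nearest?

Squared distances to each site:
Mid: 172509705.000; Inner: 48316178.000; East: 551682.000; West: 190685785.000; Outer: 22216357.000; Lower: 3476258.000; North: 62609705.000; South: 67680898.000; Central: 197109810.000.
Minimum at East.

East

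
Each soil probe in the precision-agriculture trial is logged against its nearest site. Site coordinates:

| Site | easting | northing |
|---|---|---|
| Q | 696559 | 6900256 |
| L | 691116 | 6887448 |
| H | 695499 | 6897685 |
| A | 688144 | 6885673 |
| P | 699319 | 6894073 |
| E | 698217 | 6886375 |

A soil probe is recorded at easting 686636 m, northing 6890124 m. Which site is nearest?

Squared distances to each site:
Q: 201123353.000; L: 27231376.000; H: 135721490.000; A: 22085465.000; P: 176453090.000; E: 148174562.000.
Minimum at A.

A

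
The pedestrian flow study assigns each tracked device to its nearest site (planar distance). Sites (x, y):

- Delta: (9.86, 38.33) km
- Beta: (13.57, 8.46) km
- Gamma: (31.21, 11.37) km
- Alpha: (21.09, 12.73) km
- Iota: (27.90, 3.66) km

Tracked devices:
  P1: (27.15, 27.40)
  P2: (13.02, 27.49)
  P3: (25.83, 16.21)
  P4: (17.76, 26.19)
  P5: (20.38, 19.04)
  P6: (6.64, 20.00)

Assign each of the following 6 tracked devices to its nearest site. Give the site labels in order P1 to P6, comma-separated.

P1 → Alpha (d²=251.93)
P2 → Delta (d²=127.49)
P3 → Alpha (d²=34.58)
P4 → Alpha (d²=192.26)
P5 → Alpha (d²=40.32)
P6 → Beta (d²=181.20)

Alpha, Delta, Alpha, Alpha, Alpha, Beta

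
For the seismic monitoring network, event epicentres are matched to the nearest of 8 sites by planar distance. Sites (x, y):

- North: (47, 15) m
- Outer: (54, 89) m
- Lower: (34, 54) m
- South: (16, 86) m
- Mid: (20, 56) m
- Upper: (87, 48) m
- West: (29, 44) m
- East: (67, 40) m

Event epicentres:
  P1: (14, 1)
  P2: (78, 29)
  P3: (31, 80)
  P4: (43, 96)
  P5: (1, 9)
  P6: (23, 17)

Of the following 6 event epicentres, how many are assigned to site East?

1

P1 → North
P2 → East
P3 → South
P4 → Outer
P5 → West
P6 → North
1 of the 6 goes to East.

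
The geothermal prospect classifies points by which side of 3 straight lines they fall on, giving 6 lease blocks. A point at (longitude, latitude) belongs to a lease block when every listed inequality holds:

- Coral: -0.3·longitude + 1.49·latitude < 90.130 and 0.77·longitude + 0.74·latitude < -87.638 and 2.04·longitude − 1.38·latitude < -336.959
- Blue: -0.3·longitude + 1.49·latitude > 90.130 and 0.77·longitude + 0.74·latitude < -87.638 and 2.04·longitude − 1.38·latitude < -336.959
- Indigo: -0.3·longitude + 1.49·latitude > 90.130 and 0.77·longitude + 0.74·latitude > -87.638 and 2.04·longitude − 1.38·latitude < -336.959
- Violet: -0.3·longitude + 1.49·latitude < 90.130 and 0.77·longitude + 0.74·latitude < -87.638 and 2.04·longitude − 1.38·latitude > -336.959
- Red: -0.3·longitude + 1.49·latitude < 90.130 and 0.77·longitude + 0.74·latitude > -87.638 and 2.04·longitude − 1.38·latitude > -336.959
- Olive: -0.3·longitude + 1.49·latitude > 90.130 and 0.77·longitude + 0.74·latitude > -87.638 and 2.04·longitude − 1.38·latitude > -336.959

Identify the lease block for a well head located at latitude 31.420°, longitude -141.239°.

-0.3·-141.239 + 1.49·31.420 = 89.188, which is < 90.130
0.77·-141.239 + 0.74·31.420 = -85.503, which is > -87.638
2.04·-141.239 − 1.38·31.420 = -331.487, which is > -336.959
This sign pattern matches Red.

Red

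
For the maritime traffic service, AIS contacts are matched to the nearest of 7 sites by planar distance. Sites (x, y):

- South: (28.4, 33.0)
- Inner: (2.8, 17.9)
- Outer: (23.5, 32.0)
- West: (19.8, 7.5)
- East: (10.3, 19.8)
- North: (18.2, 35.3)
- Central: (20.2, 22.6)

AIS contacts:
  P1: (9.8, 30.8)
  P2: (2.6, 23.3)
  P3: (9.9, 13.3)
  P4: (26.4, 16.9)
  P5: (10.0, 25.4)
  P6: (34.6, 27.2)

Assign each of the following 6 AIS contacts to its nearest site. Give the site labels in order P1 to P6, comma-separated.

North, Inner, East, Central, East, South

P1 → North (d²=90.81)
P2 → Inner (d²=29.20)
P3 → East (d²=42.41)
P4 → Central (d²=70.93)
P5 → East (d²=31.45)
P6 → South (d²=72.08)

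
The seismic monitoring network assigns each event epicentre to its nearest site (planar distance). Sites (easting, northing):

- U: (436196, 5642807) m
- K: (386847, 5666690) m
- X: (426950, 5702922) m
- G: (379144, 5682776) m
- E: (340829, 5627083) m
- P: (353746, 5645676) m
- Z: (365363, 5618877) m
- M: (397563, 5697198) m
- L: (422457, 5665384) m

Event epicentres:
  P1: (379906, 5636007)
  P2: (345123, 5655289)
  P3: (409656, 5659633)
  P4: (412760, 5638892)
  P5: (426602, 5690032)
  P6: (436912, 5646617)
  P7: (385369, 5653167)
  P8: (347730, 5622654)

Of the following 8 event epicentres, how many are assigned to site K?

P1 → Z
P2 → P
P3 → L
P4 → U
P5 → X
P6 → U
P7 → K
P8 → E
1 of the 8 goes to K.

1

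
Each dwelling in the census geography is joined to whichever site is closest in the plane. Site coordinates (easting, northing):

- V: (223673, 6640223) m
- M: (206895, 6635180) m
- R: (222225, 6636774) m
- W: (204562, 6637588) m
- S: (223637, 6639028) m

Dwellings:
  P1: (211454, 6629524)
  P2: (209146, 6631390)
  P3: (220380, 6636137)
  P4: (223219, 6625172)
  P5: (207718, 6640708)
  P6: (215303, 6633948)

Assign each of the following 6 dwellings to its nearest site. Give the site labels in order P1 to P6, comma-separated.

M, M, R, R, W, R

P1 → M (d²=52774817.00)
P2 → M (d²=19431101.00)
P3 → R (d²=3809794.00)
P4 → R (d²=135594440.00)
P5 → W (d²=19694736.00)
P6 → R (d²=55900360.00)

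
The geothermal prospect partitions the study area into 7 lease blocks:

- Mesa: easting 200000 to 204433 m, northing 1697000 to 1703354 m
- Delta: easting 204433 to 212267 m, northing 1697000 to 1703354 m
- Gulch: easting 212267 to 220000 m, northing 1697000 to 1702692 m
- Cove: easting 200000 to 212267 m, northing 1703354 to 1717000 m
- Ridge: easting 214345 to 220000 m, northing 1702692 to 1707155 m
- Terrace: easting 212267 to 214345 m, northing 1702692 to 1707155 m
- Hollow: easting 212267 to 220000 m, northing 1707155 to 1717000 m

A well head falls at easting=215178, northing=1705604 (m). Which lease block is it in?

Ridge

The point has easting = 215178 and northing = 1705604.
Only Ridge satisfies 214345 ≤ easting ≤ 220000 and 1702692 ≤ northing ≤ 1707155.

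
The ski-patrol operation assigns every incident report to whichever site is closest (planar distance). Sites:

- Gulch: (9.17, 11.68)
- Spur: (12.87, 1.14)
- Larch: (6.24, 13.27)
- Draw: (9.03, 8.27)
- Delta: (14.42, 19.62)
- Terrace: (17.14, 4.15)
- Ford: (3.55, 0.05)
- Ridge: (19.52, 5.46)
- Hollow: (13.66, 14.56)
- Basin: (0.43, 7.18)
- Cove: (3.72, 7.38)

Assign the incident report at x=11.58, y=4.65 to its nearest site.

Squared distances to each site:
Gulch: 55.229; Spur: 13.984; Larch: 102.820; Draw: 19.607; Delta: 232.167; Terrace: 31.164; Ford: 85.641; Ridge: 63.700; Hollow: 102.535; Basin: 130.723; Cove: 69.232.
Minimum at Spur.

Spur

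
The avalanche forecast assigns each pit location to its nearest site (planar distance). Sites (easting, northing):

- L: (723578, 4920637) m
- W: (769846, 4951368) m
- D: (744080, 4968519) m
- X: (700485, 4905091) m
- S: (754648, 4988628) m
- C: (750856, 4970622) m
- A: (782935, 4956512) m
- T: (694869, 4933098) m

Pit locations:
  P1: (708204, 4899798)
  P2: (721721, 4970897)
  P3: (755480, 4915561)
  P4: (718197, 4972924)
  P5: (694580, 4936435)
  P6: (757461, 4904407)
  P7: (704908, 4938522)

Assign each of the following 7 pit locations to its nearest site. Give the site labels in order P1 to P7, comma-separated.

X, D, L, D, T, L, T

P1 → X (d²=87598810.00)
P2 → D (d²=505579765.00)
P3 → L (d²=1043503380.00)
P4 → D (d²=689333714.00)
P5 → T (d²=11219090.00)
P6 → L (d²=1411470589.00)
P7 → T (d²=130201297.00)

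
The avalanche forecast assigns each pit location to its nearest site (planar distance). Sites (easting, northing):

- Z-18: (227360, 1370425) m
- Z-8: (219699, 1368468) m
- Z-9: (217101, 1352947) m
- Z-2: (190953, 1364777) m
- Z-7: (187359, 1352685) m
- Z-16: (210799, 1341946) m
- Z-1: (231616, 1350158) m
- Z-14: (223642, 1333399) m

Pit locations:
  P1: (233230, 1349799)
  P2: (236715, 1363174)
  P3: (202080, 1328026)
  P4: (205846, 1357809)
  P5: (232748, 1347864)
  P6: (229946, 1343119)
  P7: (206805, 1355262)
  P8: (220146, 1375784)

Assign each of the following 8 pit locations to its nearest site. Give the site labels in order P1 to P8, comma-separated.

P1 → Z-1 (d²=2733877.00)
P2 → Z-18 (d²=140093026.00)
P3 → Z-16 (d²=269787361.00)
P4 → Z-9 (d²=150314069.00)
P5 → Z-1 (d²=6543860.00)
P6 → Z-1 (d²=52336421.00)
P7 → Z-9 (d²=111366841.00)
P8 → Z-8 (d²=53723665.00)

Z-1, Z-18, Z-16, Z-9, Z-1, Z-1, Z-9, Z-8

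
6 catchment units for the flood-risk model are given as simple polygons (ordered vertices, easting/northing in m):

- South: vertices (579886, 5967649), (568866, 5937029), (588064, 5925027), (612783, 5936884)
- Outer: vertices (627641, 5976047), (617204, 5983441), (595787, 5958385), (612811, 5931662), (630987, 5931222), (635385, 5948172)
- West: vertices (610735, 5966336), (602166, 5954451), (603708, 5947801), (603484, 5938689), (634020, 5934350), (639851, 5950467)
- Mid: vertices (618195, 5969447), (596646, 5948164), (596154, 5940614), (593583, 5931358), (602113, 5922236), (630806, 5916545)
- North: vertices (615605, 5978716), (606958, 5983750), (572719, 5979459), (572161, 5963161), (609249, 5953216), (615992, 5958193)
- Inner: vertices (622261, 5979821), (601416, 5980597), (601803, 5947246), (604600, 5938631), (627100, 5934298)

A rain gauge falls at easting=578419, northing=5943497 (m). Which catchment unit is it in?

South

Cast a ray rightward from (578419, 5943497). For each polygon, the edges (by vertex number in listed order) whose endpoints lie on opposite sides of northing = 5943497, where each meets that height, and whether that is right or left of the point:
South: 1–2 at easting≈571193.8 (left), 4–1 at easting≈605711.7 (right) → 1 crossing.
Outer: 3–4 at easting≈605271.5 (right), 5–6 at easting≈634172.0 (right) → 2 crossings.
West: 3–4 at easting≈603602.2 (right), 5–6 at easting≈637329.3 (right) → 2 crossings.
Mid: 2–3 at easting≈596341.9 (right), 6–1 at easting≈624381.1 (right) → 2 crossings.
North: no edge straddles that height → 0 crossings.
Inner: 3–4 at easting≈603020.2 (right), 5–1 at easting≈626122.2 (right) → 2 crossings.
Only South has an odd count, so the point is inside South.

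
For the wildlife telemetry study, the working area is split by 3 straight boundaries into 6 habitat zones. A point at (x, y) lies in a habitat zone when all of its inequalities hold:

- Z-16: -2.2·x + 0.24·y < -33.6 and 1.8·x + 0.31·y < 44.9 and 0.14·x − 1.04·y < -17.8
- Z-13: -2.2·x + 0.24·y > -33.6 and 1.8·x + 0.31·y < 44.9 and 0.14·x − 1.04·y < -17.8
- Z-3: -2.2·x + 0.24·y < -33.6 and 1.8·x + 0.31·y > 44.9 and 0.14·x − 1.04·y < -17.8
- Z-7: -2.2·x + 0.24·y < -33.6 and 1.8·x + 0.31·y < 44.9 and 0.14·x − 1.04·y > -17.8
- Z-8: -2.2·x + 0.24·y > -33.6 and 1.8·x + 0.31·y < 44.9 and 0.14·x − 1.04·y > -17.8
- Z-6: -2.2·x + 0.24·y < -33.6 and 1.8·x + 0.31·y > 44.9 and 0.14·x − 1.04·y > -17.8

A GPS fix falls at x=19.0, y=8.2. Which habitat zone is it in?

-2.2·19.0 + 0.24·8.2 = -39.832, which is < -33.6
1.8·19.0 + 0.31·8.2 = 36.742, which is < 44.9
0.14·19.0 − 1.04·8.2 = -5.868, which is > -17.8
This sign pattern matches Z-7.

Z-7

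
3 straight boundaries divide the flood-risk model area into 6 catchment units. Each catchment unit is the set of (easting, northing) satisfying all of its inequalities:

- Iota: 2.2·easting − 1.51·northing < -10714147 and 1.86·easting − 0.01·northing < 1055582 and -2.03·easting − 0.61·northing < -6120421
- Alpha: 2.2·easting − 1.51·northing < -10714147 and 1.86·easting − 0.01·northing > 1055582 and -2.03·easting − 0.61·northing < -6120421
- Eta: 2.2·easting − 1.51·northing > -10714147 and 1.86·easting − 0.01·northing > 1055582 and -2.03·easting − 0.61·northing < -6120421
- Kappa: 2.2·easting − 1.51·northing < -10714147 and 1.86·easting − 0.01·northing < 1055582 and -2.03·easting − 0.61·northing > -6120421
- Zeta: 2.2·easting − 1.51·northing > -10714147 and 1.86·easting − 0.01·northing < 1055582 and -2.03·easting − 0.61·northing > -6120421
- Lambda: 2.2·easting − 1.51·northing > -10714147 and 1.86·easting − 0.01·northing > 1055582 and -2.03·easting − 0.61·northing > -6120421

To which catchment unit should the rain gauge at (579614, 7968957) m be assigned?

2.2·579614 − 1.51·7968957 = -10757974.270, which is < -10714147
1.86·579614 − 0.01·7968957 = 998392.470, which is < 1055582
-2.03·579614 − 0.61·7968957 = -6037680.190, which is > -6120421
This sign pattern matches Kappa.

Kappa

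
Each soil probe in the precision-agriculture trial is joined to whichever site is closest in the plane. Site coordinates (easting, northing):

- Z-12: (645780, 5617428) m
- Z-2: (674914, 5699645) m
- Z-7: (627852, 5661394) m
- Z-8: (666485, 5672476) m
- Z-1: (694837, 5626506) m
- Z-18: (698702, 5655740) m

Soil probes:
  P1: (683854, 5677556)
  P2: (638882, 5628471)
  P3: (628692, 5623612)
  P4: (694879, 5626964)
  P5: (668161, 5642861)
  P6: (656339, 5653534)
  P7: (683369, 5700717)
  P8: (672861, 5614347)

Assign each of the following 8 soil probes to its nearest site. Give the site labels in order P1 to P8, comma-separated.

Z-8, Z-12, Z-12, Z-1, Z-8, Z-8, Z-2, Z-1

P1 → Z-8 (d²=327488561.00)
P2 → Z-12 (d²=169530253.00)
P3 → Z-12 (d²=330241600.00)
P4 → Z-1 (d²=211528.00)
P5 → Z-8 (d²=879857201.00)
P6 → Z-8 (d²=461740680.00)
P7 → Z-2 (d²=72636209.00)
P8 → Z-1 (d²=630785857.00)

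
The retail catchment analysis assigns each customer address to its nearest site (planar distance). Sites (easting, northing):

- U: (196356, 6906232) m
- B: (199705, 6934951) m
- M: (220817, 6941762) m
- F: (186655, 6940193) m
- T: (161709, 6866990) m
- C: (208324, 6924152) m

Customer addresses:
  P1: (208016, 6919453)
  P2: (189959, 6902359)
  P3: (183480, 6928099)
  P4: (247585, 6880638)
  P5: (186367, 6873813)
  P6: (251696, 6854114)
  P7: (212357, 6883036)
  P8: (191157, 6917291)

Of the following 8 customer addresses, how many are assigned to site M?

P1 → C
P2 → U
P3 → F
P4 → U
P5 → T
P6 → U
P7 → U
P8 → U
0 of the 8 go to M.

0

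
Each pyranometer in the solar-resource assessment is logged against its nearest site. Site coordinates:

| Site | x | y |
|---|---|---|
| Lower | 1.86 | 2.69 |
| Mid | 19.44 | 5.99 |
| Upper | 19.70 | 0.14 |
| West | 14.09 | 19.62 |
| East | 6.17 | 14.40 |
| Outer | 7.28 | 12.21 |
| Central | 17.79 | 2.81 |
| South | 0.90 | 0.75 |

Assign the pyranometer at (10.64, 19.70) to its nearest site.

West

Squared distances to each site:
Lower: 366.428; Mid: 265.404; Upper: 464.677; West: 11.909; East: 48.071; Outer: 67.390; Central: 336.395; South: 453.970.
Minimum at West.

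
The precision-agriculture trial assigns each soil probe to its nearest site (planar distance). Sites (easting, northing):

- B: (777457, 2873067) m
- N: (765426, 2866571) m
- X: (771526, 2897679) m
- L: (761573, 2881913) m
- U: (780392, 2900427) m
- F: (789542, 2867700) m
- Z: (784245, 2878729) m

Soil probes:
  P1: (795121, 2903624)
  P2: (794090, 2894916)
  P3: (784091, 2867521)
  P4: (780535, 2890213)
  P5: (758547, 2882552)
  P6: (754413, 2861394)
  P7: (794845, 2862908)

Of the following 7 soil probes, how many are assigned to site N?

P1 → U
P2 → U
P3 → F
P4 → U
P5 → L
P6 → N
P7 → F
1 of the 7 goes to N.

1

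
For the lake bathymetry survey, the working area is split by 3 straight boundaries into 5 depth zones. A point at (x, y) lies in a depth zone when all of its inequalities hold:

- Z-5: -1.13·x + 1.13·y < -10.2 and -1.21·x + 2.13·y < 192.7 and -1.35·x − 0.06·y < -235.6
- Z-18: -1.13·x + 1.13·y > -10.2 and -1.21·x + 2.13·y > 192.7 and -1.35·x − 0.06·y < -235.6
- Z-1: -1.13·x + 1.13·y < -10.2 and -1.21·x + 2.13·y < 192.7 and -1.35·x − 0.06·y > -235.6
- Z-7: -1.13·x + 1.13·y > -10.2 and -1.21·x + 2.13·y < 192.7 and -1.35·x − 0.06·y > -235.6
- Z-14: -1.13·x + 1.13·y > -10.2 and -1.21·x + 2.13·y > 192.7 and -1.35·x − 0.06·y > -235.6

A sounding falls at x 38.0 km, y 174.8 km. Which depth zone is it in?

Z-14

-1.13·38.0 + 1.13·174.8 = 154.584, which is > -10.2
-1.21·38.0 + 2.13·174.8 = 326.344, which is > 192.7
-1.35·38.0 − 0.06·174.8 = -61.788, which is > -235.6
This sign pattern matches Z-14.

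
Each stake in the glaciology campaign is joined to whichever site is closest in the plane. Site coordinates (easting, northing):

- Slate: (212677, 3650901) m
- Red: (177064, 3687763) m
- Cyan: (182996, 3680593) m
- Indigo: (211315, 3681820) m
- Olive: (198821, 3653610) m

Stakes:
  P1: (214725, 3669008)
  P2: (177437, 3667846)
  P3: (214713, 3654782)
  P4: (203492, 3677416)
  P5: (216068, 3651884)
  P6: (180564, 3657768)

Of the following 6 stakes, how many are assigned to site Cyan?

P1 → Indigo
P2 → Cyan
P3 → Slate
P4 → Indigo
P5 → Slate
P6 → Olive
1 of the 6 goes to Cyan.

1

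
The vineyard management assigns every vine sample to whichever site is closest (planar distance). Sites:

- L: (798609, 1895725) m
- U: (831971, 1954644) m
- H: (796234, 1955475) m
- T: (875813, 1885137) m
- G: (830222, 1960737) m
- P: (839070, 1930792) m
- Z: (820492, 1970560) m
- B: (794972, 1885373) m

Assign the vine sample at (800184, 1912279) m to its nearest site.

L

Squared distances to each site:
L: 276515541.000; U: 2805206594.000; H: 1881496916.000; T: 6456433805.000; G: 3250459208.000; P: 1854852165.000; Z: 3809089825.000; B: 751097780.000.
Minimum at L.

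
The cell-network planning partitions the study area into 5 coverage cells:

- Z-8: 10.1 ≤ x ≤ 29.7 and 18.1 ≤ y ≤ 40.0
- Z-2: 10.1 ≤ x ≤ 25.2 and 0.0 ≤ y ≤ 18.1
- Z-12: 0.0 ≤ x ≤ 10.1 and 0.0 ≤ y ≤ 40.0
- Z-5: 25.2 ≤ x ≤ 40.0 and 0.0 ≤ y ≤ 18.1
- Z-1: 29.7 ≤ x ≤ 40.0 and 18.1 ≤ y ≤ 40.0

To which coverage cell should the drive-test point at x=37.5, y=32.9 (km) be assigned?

The point has x = 37.5 and y = 32.9.
Only Z-1 satisfies 29.7 ≤ x ≤ 40.0 and 18.1 ≤ y ≤ 40.0.

Z-1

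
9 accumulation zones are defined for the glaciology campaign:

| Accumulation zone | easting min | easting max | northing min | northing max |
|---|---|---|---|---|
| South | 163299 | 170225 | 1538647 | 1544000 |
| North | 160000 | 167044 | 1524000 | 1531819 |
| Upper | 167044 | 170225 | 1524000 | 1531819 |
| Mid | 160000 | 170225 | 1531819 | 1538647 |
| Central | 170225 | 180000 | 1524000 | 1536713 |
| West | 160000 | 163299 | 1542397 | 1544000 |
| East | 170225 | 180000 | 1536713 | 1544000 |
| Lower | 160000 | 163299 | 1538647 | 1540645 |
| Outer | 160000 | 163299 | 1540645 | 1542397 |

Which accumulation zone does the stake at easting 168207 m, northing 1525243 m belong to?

Upper

The point has easting = 168207 and northing = 1525243.
Only Upper satisfies 167044 ≤ easting ≤ 170225 and 1524000 ≤ northing ≤ 1531819.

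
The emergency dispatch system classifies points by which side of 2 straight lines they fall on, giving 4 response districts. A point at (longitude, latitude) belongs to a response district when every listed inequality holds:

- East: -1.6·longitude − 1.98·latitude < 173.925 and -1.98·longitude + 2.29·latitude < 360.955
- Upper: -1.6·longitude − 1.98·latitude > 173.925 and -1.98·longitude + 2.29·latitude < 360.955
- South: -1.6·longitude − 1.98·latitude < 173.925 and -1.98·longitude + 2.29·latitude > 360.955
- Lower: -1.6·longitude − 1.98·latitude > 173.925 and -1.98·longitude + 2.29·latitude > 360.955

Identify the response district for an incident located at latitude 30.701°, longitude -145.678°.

-1.6·-145.678 − 1.98·30.701 = 172.297, which is < 173.925
-1.98·-145.678 + 2.29·30.701 = 358.748, which is < 360.955
This sign pattern matches East.

East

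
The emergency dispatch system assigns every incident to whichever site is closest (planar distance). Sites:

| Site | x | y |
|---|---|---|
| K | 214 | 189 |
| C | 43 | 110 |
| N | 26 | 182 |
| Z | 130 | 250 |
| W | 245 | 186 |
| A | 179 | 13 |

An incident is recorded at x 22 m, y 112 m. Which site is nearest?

Squared distances to each site:
K: 42793.000; C: 445.000; N: 4916.000; Z: 30708.000; W: 55205.000; A: 34450.000.
Minimum at C.

C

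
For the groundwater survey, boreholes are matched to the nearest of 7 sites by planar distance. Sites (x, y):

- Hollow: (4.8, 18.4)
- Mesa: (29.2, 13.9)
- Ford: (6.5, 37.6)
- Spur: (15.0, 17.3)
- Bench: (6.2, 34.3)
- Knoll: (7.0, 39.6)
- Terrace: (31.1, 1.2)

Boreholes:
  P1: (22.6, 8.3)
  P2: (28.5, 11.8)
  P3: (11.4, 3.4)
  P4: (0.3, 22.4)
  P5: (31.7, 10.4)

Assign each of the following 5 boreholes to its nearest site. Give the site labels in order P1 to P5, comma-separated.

Mesa, Mesa, Spur, Hollow, Mesa

P1 → Mesa (d²=74.92)
P2 → Mesa (d²=4.90)
P3 → Spur (d²=206.17)
P4 → Hollow (d²=36.25)
P5 → Mesa (d²=18.50)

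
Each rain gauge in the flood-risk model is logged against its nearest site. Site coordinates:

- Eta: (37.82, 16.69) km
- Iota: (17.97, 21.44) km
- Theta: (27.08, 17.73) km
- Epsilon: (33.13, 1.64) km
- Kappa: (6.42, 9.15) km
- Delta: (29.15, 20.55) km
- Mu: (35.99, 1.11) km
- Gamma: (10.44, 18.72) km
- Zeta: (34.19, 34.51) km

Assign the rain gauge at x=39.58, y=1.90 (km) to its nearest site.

Mu

Squared distances to each site:
Eta: 221.842; Iota: 848.804; Theta: 406.839; Epsilon: 41.670; Kappa: 1152.148; Delta: 456.607; Mu: 13.512; Gamma: 1132.052; Zeta: 1092.464.
Minimum at Mu.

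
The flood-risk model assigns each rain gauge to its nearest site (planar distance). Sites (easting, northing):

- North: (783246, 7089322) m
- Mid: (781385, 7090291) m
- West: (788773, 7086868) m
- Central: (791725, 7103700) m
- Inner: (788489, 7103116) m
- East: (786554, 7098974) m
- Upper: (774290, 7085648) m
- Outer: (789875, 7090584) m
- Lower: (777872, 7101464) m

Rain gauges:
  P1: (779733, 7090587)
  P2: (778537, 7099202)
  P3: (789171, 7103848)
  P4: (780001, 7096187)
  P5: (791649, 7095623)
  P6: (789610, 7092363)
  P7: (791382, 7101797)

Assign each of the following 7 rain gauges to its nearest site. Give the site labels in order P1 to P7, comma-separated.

P1 → Mid (d²=2816720.00)
P2 → Lower (d²=5558869.00)
P3 → Inner (d²=1000948.00)
P4 → Lower (d²=32379370.00)
P5 → Outer (d²=28538597.00)
P6 → Outer (d²=3235066.00)
P7 → Central (d²=3739058.00)

Mid, Lower, Inner, Lower, Outer, Outer, Central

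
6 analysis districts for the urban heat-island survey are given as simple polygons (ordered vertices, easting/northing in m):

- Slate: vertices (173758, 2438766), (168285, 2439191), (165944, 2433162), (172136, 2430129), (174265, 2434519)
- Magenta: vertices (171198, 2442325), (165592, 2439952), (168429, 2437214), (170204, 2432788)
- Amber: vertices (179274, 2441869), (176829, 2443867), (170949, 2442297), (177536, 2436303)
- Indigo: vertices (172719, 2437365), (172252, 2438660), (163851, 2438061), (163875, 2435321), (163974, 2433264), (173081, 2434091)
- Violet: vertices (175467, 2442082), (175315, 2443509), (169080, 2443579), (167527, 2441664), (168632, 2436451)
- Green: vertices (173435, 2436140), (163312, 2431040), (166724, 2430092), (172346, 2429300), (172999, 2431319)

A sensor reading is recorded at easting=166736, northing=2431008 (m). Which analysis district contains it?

Cast a ray rightward from (166736, 2431008). For each polygon, the edges (by vertex number in listed order) whose endpoints lie on opposite sides of northing = 2431008, where each meets that height, and whether that is right or left of the point:
Slate: 3–4 at easting≈170341.5 (right), 4–5 at easting≈172562.3 (right) → 2 crossings.
Magenta: no edge straddles that height → 0 crossings.
Amber: no edge straddles that height → 0 crossings.
Indigo: no edge straddles that height → 0 crossings.
Violet: no edge straddles that height → 0 crossings.
Green: 2–3 at easting≈163427.2 (left), 4–5 at easting≈172898.4 (right) → 1 crossing.
Only Green has an odd count, so the point is inside Green.

Green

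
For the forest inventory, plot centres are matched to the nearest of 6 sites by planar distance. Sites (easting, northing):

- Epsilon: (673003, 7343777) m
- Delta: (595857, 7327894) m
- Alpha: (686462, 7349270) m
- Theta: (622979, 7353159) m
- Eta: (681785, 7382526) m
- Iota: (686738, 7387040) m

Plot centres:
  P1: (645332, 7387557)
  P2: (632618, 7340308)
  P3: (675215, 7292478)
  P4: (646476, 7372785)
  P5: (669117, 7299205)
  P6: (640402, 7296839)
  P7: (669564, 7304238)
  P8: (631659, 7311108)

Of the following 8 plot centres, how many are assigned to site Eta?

1

P1 → Eta
P2 → Theta
P3 → Epsilon
P4 → Theta
P5 → Epsilon
P6 → Delta
P7 → Epsilon
P8 → Delta
1 of the 8 goes to Eta.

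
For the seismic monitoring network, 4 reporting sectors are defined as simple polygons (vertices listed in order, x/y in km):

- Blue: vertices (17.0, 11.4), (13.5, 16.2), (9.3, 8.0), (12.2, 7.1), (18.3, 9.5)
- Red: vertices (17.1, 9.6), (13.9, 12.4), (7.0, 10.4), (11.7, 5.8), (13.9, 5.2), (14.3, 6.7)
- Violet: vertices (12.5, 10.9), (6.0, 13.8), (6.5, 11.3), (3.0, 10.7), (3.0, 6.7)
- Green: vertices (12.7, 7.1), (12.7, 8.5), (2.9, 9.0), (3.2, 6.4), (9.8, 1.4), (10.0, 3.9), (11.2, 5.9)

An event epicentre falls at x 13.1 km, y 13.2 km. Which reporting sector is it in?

Cast a ray rightward from (13.1, 13.2). For each polygon, the edges (by vertex number in listed order) whose endpoints lie on opposite sides of y = 13.2, where each meets that height, and whether that is right or left of the point:
Blue: 1–2 at x≈15.69 (right), 2–3 at x≈11.96 (left) → 1 crossing.
Red: no edge straddles that height → 0 crossings.
Violet: 1–2 at x≈7.34 (left), 2–3 at x≈6.12 (left) → 0 crossings.
Green: no edge straddles that height → 0 crossings.
Only Blue has an odd count, so the point is inside Blue.

Blue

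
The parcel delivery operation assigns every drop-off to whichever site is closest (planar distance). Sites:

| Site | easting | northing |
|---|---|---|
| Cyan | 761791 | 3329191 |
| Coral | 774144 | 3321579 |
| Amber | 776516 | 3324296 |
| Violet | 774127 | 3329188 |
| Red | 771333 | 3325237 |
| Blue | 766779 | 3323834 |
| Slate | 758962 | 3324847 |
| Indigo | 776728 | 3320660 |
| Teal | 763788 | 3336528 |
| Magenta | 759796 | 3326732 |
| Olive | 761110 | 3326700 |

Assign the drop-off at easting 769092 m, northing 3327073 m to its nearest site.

Red

Squared distances to each site:
Cyan: 57790525.000; Coral: 55706740.000; Amber: 62827505.000; Violet: 29824450.000; Red: 8392977.000; Blue: 15841090.000; Slate: 107571976.000; Indigo: 99435065.000; Teal: 117529441.000; Magenta: 86531897.000; Olive: 63851453.000.
Minimum at Red.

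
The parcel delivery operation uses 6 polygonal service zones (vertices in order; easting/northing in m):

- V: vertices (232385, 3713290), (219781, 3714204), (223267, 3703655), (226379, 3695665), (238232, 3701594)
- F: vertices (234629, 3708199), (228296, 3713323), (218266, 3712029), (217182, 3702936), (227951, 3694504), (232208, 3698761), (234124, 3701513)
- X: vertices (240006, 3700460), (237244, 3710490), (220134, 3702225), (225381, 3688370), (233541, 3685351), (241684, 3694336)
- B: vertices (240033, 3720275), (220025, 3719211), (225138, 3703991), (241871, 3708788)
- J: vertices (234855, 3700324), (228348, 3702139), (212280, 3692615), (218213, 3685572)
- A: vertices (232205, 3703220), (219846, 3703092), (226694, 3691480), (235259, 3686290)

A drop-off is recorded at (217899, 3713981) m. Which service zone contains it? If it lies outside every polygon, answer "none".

Cast a ray rightward from (217899, 3713981). For each polygon, the edges (by vertex number in listed order) whose endpoints lie on opposite sides of northing = 3713981, where each meets that height, and whether that is right or left of the point:
V: 1–2 at easting≈222856.2 (right), 2–3 at easting≈219854.7 (right) → 2 crossings.
F: no edge straddles that height → 0 crossings.
X: no edge straddles that height → 0 crossings.
B: 2–3 at easting≈221782.0 (right), 4–1 at easting≈241040.1 (right) → 2 crossings.
J: no edge straddles that height → 0 crossings.
A: no edge straddles that height → 0 crossings.
All counts are even, so the point lies outside every listed polygon.

none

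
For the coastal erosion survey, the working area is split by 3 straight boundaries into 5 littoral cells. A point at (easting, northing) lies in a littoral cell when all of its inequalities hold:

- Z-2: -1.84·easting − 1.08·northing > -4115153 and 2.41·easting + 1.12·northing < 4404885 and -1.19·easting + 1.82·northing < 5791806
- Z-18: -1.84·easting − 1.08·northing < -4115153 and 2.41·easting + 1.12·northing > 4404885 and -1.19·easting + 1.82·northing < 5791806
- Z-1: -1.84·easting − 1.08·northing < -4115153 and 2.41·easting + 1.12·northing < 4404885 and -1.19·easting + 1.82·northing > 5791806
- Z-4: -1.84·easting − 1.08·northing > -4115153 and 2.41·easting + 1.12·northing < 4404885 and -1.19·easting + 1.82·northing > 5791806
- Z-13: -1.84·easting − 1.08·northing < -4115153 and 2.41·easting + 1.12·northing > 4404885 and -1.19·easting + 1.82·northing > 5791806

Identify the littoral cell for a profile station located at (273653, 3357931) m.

Z-18

-1.84·273653 − 1.08·3357931 = -4130087.000, which is < -4115153
2.41·273653 + 1.12·3357931 = 4420386.450, which is > 4404885
-1.19·273653 + 1.82·3357931 = 5785787.350, which is < 5791806
This sign pattern matches Z-18.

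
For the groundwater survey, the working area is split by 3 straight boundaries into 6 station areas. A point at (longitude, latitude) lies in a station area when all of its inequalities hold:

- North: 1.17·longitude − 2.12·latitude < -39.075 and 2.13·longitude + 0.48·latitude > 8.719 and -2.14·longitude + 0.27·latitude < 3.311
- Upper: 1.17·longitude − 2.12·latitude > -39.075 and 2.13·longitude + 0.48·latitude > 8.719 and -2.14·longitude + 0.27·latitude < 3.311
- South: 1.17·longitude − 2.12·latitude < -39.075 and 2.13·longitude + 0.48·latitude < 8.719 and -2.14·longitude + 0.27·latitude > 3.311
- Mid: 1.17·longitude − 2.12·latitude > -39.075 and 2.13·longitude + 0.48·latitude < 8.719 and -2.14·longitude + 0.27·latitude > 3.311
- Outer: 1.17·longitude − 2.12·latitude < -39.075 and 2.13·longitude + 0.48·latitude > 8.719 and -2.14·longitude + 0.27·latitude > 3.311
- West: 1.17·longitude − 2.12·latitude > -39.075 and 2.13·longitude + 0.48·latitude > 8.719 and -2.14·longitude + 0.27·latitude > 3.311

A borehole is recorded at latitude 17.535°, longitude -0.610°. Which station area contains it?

1.17·-0.610 − 2.12·17.535 = -37.888, which is > -39.075
2.13·-0.610 + 0.48·17.535 = 7.118, which is < 8.719
-2.14·-0.610 + 0.27·17.535 = 6.040, which is > 3.311
This sign pattern matches Mid.

Mid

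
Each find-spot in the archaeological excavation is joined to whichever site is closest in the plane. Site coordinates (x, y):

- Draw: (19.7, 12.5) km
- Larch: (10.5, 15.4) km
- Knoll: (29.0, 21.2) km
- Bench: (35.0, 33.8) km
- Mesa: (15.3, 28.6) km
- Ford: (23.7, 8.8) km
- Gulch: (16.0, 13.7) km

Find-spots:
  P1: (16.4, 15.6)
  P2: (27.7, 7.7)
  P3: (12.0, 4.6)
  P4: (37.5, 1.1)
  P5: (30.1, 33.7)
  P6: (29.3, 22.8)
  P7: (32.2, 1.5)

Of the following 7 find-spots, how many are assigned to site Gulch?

2

P1 → Gulch
P2 → Ford
P3 → Gulch
P4 → Ford
P5 → Bench
P6 → Knoll
P7 → Ford
2 of the 7 go to Gulch.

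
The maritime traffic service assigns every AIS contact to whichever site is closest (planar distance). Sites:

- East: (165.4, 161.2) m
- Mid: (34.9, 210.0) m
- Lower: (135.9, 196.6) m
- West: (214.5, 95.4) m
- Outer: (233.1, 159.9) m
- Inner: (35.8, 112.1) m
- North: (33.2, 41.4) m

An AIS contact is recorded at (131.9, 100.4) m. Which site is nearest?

Squared distances to each site:
East: 4818.890; Mid: 21421.160; Lower: 9270.440; West: 6847.760; Outer: 13781.690; Inner: 9372.100; North: 13222.690.
Minimum at East.

East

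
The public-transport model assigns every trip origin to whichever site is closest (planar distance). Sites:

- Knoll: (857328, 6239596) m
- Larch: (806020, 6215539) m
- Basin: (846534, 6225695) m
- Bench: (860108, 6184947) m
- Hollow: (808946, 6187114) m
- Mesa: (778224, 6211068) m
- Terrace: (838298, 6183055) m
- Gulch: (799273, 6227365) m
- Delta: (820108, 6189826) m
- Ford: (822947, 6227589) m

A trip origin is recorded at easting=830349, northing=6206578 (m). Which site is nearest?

Squared distances to each site:
Knoll: 1818054765.000; Larch: 672199762.000; Basin: 627413914.000; Bench: 1353498242.000; Hollow: 836935705.000; Mesa: 2737175725.000; Terrace: 616518130.000; Gulch: 1397817145.000; Delta: 385507585.000; Ford: 496251725.000.
Minimum at Delta.

Delta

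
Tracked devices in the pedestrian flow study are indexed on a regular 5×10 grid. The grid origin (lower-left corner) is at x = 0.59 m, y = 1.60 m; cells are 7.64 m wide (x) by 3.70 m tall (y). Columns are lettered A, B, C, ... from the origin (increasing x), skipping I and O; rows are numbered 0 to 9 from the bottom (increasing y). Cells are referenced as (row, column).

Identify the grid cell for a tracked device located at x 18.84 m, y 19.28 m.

Column index: ⌊(18.84 − 0.59) / 7.64⌋ = ⌊2.389⌋ = 2 → column C
Row offset from origin: ⌊(19.28 − 1.60) / 3.70⌋ = ⌊4.778⌋ = 4 → row 4

(4, C)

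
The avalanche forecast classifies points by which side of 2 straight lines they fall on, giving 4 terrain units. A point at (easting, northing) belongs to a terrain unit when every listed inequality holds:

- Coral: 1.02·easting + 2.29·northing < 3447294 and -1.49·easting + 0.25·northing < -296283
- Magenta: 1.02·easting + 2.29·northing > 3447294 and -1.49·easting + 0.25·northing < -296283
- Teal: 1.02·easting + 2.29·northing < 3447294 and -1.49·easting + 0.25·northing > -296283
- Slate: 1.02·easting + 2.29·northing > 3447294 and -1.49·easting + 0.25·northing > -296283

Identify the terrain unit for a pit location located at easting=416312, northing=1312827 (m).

Teal

1.02·416312 + 2.29·1312827 = 3431012.070, which is < 3447294
-1.49·416312 + 0.25·1312827 = -292098.130, which is > -296283
This sign pattern matches Teal.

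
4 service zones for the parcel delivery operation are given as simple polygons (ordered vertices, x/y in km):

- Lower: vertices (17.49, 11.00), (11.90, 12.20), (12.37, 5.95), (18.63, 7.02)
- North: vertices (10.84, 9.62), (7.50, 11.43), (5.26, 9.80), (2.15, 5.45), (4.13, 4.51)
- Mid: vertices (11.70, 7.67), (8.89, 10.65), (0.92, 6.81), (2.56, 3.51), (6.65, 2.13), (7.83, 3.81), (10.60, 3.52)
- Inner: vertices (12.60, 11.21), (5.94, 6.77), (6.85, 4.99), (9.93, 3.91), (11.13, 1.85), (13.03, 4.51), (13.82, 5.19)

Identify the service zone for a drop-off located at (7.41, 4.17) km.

Cast a ray rightward from (7.41, 4.17). For each polygon, the edges (by vertex number in listed order) whose endpoints lie on opposite sides of y = 4.17, where each meets that height, and whether that is right or left of the point:
Lower: no edge straddles that height → 0 crossings.
North: no edge straddles that height → 0 crossings.
Mid: 3–4 at x≈2.232 (left), 7–1 at x≈10.772 (right) → 1 crossing.
Inner: 3–4 at x≈9.189 (right), 5–6 at x≈12.787 (right) → 2 crossings.
Only Mid has an odd count, so the point is inside Mid.

Mid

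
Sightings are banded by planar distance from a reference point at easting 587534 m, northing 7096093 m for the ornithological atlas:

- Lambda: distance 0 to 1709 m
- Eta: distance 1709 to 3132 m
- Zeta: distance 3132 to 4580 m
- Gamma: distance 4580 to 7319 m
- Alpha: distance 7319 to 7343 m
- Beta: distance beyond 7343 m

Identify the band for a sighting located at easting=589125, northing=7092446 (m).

Distance = √((589125−587534)² + (7092446−7096093)²) = √(2531281.000 + 13300609.000) = 3978.931 m.
3132 ≤ 3978.931 < 4580 → Zeta.

Zeta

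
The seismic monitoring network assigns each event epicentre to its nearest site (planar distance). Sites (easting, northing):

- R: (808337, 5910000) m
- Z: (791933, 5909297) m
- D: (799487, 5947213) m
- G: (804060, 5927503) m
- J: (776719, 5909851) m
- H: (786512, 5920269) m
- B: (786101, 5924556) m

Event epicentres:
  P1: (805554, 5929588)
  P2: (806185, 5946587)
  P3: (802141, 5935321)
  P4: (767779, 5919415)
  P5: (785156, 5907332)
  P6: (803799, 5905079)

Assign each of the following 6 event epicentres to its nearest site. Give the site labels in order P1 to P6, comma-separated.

G, D, G, J, Z, R

P1 → G (d²=6579261.00)
P2 → D (d²=45255080.00)
P3 → G (d²=64803685.00)
P4 → J (d²=171393696.00)
P5 → Z (d²=49788954.00)
P6 → R (d²=44809685.00)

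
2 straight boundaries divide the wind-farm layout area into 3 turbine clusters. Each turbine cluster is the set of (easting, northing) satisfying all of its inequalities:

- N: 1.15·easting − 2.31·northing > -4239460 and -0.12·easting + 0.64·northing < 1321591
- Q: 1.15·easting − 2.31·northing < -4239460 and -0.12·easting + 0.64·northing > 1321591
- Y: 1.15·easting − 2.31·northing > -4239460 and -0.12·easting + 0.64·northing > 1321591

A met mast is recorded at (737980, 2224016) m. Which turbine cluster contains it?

1.15·737980 − 2.31·2224016 = -4288799.960, which is < -4239460
-0.12·737980 + 0.64·2224016 = 1334812.640, which is > 1321591
This sign pattern matches Q.

Q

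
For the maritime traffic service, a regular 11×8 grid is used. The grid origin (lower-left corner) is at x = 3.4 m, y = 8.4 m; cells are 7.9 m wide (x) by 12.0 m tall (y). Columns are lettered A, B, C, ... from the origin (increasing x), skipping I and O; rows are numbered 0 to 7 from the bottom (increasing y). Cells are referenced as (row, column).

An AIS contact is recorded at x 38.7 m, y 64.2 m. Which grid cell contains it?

(4, E)

Column index: ⌊(38.7 − 3.4) / 7.9⌋ = ⌊4.468⌋ = 4 → column E
Row offset from origin: ⌊(64.2 − 8.4) / 12.0⌋ = ⌊4.650⌋ = 4 → row 4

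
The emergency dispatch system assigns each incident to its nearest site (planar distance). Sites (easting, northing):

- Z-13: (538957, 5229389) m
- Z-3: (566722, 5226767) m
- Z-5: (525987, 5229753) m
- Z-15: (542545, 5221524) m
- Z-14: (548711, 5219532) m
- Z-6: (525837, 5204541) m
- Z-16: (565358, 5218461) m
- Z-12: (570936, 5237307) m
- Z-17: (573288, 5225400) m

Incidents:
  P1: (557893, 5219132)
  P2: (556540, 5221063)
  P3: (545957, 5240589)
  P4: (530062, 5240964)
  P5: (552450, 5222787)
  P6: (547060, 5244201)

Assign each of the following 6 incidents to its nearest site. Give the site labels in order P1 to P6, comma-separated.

P1 → Z-16 (d²=56176466.00)
P2 → Z-14 (d²=63637202.00)
P3 → Z-13 (d²=174440000.00)
P4 → Z-5 (d²=142292146.00)
P5 → Z-14 (d²=24575146.00)
P6 → Z-13 (d²=285053953.00)

Z-16, Z-14, Z-13, Z-5, Z-14, Z-13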